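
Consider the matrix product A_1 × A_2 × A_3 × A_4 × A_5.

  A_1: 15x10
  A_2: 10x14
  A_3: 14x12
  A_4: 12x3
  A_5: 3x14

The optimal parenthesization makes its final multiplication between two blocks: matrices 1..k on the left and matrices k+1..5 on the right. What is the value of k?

Adjacent pairs: A_1A_2 = 15·10·14 = 2100; A_2A_3 = 10·14·12 = 1680; A_3A_4 = 14·12·3 = 504; A_4A_5 = 12·3·14 = 504.
Length 3: A_1..A_3: k=1: 0+1680+15·10·12=3480; k=2: 2100+0+15·14·12=4620 → min 3480 | A_2..A_4: k=2: 0+504+10·14·3=924; k=3: 1680+0+10·12·3=2040 → min 924 | A_3..A_5: k=3: 0+504+14·12·14=2856; k=4: 504+0+14·3·14=1092 → min 1092.
Length 4: A_1..A_4: k=1: 0+924+15·10·3=1374; k=2: 2100+504+15·14·3=3234; k=3: 3480+0+15·12·3=4020 → min 1374 | A_2..A_5: k=2: 0+1092+10·14·14=3052; k=3: 1680+504+10·12·14=3864; k=4: 924+0+10·3·14=1344 → min 1344.
Top-level splits: k=1: (A_1..A_1)·(A_2..A_5) → 0+1344+15·10·14 = 3444; k=2: (A_1..A_2)·(A_3..A_5) → 2100+1092+15·14·14 = 6132; k=3: (A_1..A_3)·(A_4..A_5) → 3480+504+15·12·14 = 6504; k=4: (A_1..A_4)·(A_5..A_5) → 1374+0+15·3·14 = 2004.
Best split is after A_4, i.e. k = 4.

4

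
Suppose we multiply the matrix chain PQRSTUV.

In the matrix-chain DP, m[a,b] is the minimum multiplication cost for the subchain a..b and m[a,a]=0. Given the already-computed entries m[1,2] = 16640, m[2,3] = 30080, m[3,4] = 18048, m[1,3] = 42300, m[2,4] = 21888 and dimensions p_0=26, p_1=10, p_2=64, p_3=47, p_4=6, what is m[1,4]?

m[1,4] = min over k∈[1,3] of m[1,k]+m[k+1,4]+p_{0}·p_k·p_{4}.
k=1: 0 + 21888 + 26·10·6 = 23448; k=2: 16640 + 18048 + 26·64·6 = 44672; k=3: 42300 + 0 + 26·47·6 = 49632.
Minimum: 23448 at k=1.

23448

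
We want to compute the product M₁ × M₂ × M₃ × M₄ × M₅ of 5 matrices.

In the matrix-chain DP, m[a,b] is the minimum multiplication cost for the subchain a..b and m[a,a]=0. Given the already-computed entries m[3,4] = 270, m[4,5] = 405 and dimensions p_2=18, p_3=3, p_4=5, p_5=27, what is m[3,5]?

1863

m[3,5] = min over k∈[3,4] of m[3,k]+m[k+1,5]+p_{2}·p_k·p_{5}.
k=3: 0 + 405 + 18·3·27 = 1863; k=4: 270 + 0 + 18·5·27 = 2700.
Minimum: 1863 at k=3.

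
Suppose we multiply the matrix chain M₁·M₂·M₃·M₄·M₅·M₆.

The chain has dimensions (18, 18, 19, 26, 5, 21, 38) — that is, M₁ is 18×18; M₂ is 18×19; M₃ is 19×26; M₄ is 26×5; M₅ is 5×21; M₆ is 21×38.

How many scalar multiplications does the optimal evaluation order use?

Adjacent pairs: M₁M₂ = 18·18·19 = 6156; M₂M₃ = 18·19·26 = 8892; M₃M₄ = 19·26·5 = 2470; M₄M₅ = 26·5·21 = 2730; M₅M₆ = 5·21·38 = 3990.
Length 3: M₁..M₃: k=1: 0+8892+18·18·26=17316; k=2: 6156+0+18·19·26=15048 → min 15048 | M₂..M₄: k=2: 0+2470+18·19·5=4180; k=3: 8892+0+18·26·5=11232 → min 4180 | M₃..M₅: k=3: 0+2730+19·26·21=13104; k=4: 2470+0+19·5·21=4465 → min 4465 | M₄..M₆: k=4: 0+3990+26·5·38=8930; k=5: 2730+0+26·21·38=23478 → min 8930.
Length 4: M₁..M₄: k=1: 0+4180+18·18·5=5800; k=2: 6156+2470+18·19·5=10336; k=3: 15048+0+18·26·5=17388 → min 5800 | M₂..M₅: k=2: 0+4465+18·19·21=11647; k=3: 8892+2730+18·26·21=21450; k=4: 4180+0+18·5·21=6070 → min 6070 | M₃..M₆: k=3: 0+8930+19·26·38=27702; k=4: 2470+3990+19·5·38=10070; k=5: 4465+0+19·21·38=19627 → min 10070.
Length 5: M₁..M₅: k=1: 0+6070+18·18·21=12874; k=2: 6156+4465+18·19·21=17803; k=3: 15048+2730+18·26·21=27606; k=4: 5800+0+18·5·21=7690 → min 7690 | M₂..M₆: k=2: 0+10070+18·19·38=23066; k=3: 8892+8930+18·26·38=35606; k=4: 4180+3990+18·5·38=11590; k=5: 6070+0+18·21·38=20434 → min 11590.
Length 6: M₁..M₆: k=1: 0+11590+18·18·38=23902; k=2: 6156+10070+18·19·38=29222; k=3: 15048+8930+18·26·38=41762; k=4: 5800+3990+18·5·38=13210; k=5: 7690+0+18·21·38=22054 → min 13210.
Optimal order: ((M₁·(M₂·(M₃·M₄)))·(M₅·M₆)) with cost 13210.

13210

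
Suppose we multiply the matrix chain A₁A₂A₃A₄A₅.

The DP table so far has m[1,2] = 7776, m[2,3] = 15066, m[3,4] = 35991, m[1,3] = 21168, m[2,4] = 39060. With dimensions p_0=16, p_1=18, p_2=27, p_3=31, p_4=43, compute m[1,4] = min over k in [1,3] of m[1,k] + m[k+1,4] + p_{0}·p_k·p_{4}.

42496

m[1,4] = min over k∈[1,3] of m[1,k]+m[k+1,4]+p_{0}·p_k·p_{4}.
k=1: 0 + 39060 + 16·18·43 = 51444; k=2: 7776 + 35991 + 16·27·43 = 62343; k=3: 21168 + 0 + 16·31·43 = 42496.
Minimum: 42496 at k=3.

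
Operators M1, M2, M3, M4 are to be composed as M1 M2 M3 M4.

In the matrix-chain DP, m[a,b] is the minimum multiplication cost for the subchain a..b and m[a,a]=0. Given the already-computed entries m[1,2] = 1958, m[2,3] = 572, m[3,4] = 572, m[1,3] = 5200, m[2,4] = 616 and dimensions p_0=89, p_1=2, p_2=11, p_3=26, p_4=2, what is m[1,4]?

m[1,4] = min over k∈[1,3] of m[1,k]+m[k+1,4]+p_{0}·p_k·p_{4}.
k=1: 0 + 616 + 89·2·2 = 972; k=2: 1958 + 572 + 89·11·2 = 4488; k=3: 5200 + 0 + 89·26·2 = 9828.
Minimum: 972 at k=1.

972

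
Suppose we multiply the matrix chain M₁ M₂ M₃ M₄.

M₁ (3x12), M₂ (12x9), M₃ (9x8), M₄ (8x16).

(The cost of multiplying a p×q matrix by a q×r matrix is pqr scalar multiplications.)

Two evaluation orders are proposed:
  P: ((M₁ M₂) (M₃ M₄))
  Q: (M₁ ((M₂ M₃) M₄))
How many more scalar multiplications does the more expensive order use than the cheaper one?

Order P = ((M₁ M₂) (M₃ M₄)): (M₁ M₂): 3×12 by 12×9 → 3×9, cost 3·12·9 = 324; (M₃ M₄): 9×8 by 8×16 → 9×16, cost 9·8·16 = 1152; ((M₁ M₂) (M₃ M₄)): 3×9 by 9×16 → 3×16, cost 3·9·16 = 432; cumulative 1908. Total 1908.
Order Q = (M₁ ((M₂ M₃) M₄)): (M₂ M₃): 12×9 by 9×8 → 12×8, cost 12·9·8 = 864; ((M₂ M₃) M₄): 12×8 by 8×16 → 12×16, cost 12·8·16 = 1536; cumulative 2400; (M₁ ((M₂ M₃) M₄)): 3×12 by 12×16 → 3×16, cost 3·12·16 = 576; cumulative 2976. Total 2976.
Difference: |1908 − 2976| = 1068.

1068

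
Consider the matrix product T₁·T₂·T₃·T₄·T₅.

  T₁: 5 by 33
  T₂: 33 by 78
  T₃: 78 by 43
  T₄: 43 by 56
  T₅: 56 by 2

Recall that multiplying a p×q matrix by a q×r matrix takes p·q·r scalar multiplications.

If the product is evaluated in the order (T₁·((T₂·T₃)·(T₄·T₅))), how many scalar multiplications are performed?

(T₂·T₃): 33×78 by 78×43 → 33×43, cost 33·78·43 = 110682
(T₄·T₅): 43×56 by 56×2 → 43×2, cost 43·56·2 = 4816
((T₂·T₃)·(T₄·T₅)): 33×43 by 43×2 → 33×2, cost 33·43·2 = 2838; cumulative 118336
(T₁·((T₂·T₃)·(T₄·T₅))): 5×33 by 33×2 → 5×2, cost 5·33·2 = 330; cumulative 118666
Total: 118666 scalar multiplications.

118666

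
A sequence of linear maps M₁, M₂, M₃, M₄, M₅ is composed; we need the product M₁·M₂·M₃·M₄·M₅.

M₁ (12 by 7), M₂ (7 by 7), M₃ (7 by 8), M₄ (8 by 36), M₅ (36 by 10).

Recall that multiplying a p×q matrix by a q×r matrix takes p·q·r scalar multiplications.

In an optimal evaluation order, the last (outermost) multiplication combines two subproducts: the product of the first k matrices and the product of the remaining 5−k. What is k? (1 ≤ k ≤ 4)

1

Adjacent pairs: M₁M₂ = 12·7·7 = 588; M₂M₃ = 7·7·8 = 392; M₃M₄ = 7·8·36 = 2016; M₄M₅ = 8·36·10 = 2880.
Length 3: M₁..M₃: k=1: 0+392+12·7·8=1064; k=2: 588+0+12·7·8=1260 → min 1064 | M₂..M₄: k=2: 0+2016+7·7·36=3780; k=3: 392+0+7·8·36=2408 → min 2408 | M₃..M₅: k=3: 0+2880+7·8·10=3440; k=4: 2016+0+7·36·10=4536 → min 3440.
Length 4: M₁..M₄: k=1: 0+2408+12·7·36=5432; k=2: 588+2016+12·7·36=5628; k=3: 1064+0+12·8·36=4520 → min 4520 | M₂..M₅: k=2: 0+3440+7·7·10=3930; k=3: 392+2880+7·8·10=3832; k=4: 2408+0+7·36·10=4928 → min 3832.
Top-level splits: k=1: (M₁..M₁)·(M₂..M₅) → 0+3832+12·7·10 = 4672; k=2: (M₁..M₂)·(M₃..M₅) → 588+3440+12·7·10 = 4868; k=3: (M₁..M₃)·(M₄..M₅) → 1064+2880+12·8·10 = 4904; k=4: (M₁..M₄)·(M₅..M₅) → 4520+0+12·36·10 = 8840.
Best split is after M₁, i.e. k = 1.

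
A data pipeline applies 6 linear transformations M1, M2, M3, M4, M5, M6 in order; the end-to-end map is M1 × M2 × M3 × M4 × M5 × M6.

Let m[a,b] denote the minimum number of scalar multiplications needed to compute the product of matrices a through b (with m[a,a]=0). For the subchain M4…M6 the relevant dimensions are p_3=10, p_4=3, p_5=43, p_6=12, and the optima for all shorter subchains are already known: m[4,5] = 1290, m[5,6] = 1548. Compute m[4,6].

1908

m[4,6] = min over k∈[4,5] of m[4,k]+m[k+1,6]+p_{3}·p_k·p_{6}.
k=4: 0 + 1548 + 10·3·12 = 1908; k=5: 1290 + 0 + 10·43·12 = 6450.
Minimum: 1908 at k=4.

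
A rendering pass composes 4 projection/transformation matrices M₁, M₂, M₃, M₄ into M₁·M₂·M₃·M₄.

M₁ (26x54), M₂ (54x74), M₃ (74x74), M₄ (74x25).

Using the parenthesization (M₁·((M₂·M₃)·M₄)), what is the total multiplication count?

(M₂·M₃): 54×74 by 74×74 → 54×74, cost 54·74·74 = 295704
((M₂·M₃)·M₄): 54×74 by 74×25 → 54×25, cost 54·74·25 = 99900; cumulative 395604
(M₁·((M₂·M₃)·M₄)): 26×54 by 54×25 → 26×25, cost 26·54·25 = 35100; cumulative 430704
Total: 430704 scalar multiplications.

430704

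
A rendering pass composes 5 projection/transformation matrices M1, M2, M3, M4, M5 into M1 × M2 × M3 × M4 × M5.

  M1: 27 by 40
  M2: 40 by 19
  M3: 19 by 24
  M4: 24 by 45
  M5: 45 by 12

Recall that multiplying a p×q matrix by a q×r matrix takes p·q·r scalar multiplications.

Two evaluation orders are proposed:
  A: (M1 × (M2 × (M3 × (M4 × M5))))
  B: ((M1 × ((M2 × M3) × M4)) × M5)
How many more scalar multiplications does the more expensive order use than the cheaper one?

Order A = (M1 × (M2 × (M3 × (M4 × M5)))): (M4 × M5): 24×45 by 45×12 → 24×12, cost 24·45·12 = 12960; (M3 × (M4 × M5)): 19×24 by 24×12 → 19×12, cost 19·24·12 = 5472; cumulative 18432; (M2 × (M3 × (M4 × M5))): 40×19 by 19×12 → 40×12, cost 40·19·12 = 9120; cumulative 27552; (M1 × (M2 × (M3 × (M4 × M5)))): 27×40 by 40×12 → 27×12, cost 27·40·12 = 12960; cumulative 40512. Total 40512.
Order B = ((M1 × ((M2 × M3) × M4)) × M5): (M2 × M3): 40×19 by 19×24 → 40×24, cost 40·19·24 = 18240; ((M2 × M3) × M4): 40×24 by 24×45 → 40×45, cost 40·24·45 = 43200; cumulative 61440; (M1 × ((M2 × M3) × M4)): 27×40 by 40×45 → 27×45, cost 27·40·45 = 48600; cumulative 110040; ((M1 × ((M2 × M3) × M4)) × M5): 27×45 by 45×12 → 27×12, cost 27·45·12 = 14580; cumulative 124620. Total 124620.
Difference: |40512 − 124620| = 84108.

84108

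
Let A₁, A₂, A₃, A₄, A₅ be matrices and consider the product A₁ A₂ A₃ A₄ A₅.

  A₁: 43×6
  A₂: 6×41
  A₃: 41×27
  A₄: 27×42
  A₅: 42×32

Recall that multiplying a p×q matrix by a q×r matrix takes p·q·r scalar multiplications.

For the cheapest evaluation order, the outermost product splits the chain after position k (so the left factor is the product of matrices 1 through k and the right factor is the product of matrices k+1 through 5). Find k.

Adjacent pairs: A₁A₂ = 43·6·41 = 10578; A₂A₃ = 6·41·27 = 6642; A₃A₄ = 41·27·42 = 46494; A₄A₅ = 27·42·32 = 36288.
Length 3: A₁..A₃: k=1: 0+6642+43·6·27=13608; k=2: 10578+0+43·41·27=58179 → min 13608 | A₂..A₄: k=2: 0+46494+6·41·42=56826; k=3: 6642+0+6·27·42=13446 → min 13446 | A₃..A₅: k=3: 0+36288+41·27·32=71712; k=4: 46494+0+41·42·32=101598 → min 71712.
Length 4: A₁..A₄: k=1: 0+13446+43·6·42=24282; k=2: 10578+46494+43·41·42=131118; k=3: 13608+0+43·27·42=62370 → min 24282 | A₂..A₅: k=2: 0+71712+6·41·32=79584; k=3: 6642+36288+6·27·32=48114; k=4: 13446+0+6·42·32=21510 → min 21510.
Top-level splits: k=1: (A₁..A₁)·(A₂..A₅) → 0+21510+43·6·32 = 29766; k=2: (A₁..A₂)·(A₃..A₅) → 10578+71712+43·41·32 = 138706; k=3: (A₁..A₃)·(A₄..A₅) → 13608+36288+43·27·32 = 87048; k=4: (A₁..A₄)·(A₅..A₅) → 24282+0+43·42·32 = 82074.
Best split is after A₁, i.e. k = 1.

1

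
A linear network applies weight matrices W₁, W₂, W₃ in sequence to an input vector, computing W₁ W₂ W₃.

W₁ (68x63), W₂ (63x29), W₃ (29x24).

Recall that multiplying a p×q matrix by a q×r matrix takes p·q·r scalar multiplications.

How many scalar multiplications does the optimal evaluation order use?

Order (W₁ (W₂ W₃)): (W₂ W₃): 63×29 by 29×24 → 63×24, cost 63·29·24 = 43848; (W₁ (W₂ W₃)): 68×63 by 63×24 → 68×24, cost 68·63·24 = 102816; cumulative 146664. Total 146664.
Order ((W₁ W₂) W₃): (W₁ W₂): 68×63 by 63×29 → 68×29, cost 68·63·29 = 124236; ((W₁ W₂) W₃): 68×29 by 29×24 → 68×24, cost 68·29·24 = 47328; cumulative 171564. Total 171564.
Minimum: 146664.

146664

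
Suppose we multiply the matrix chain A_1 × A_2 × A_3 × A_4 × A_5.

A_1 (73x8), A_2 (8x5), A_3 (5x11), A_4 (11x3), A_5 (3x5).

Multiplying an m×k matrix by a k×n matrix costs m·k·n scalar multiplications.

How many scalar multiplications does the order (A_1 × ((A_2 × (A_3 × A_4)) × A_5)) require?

(A_3 × A_4): 5×11 by 11×3 → 5×3, cost 5·11·3 = 165
(A_2 × (A_3 × A_4)): 8×5 by 5×3 → 8×3, cost 8·5·3 = 120; cumulative 285
((A_2 × (A_3 × A_4)) × A_5): 8×3 by 3×5 → 8×5, cost 8·3·5 = 120; cumulative 405
(A_1 × ((A_2 × (A_3 × A_4)) × A_5)): 73×8 by 8×5 → 73×5, cost 73·8·5 = 2920; cumulative 3325
Total: 3325 scalar multiplications.

3325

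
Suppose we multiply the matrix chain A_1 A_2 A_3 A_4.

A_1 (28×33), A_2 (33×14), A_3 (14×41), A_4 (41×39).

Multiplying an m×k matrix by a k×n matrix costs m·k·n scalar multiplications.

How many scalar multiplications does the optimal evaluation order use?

Adjacent pairs: A_1A_2 = 28·33·14 = 12936; A_2A_3 = 33·14·41 = 18942; A_3A_4 = 14·41·39 = 22386.
Length 3: A_1..A_3: k=1: 0+18942+28·33·41=56826; k=2: 12936+0+28·14·41=29008 → min 29008 | A_2..A_4: k=2: 0+22386+33·14·39=40404; k=3: 18942+0+33·41·39=71709 → min 40404.
Length 4: A_1..A_4: k=1: 0+40404+28·33·39=76440; k=2: 12936+22386+28·14·39=50610; k=3: 29008+0+28·41·39=73780 → min 50610.
Optimal order: ((A_1 A_2) (A_3 A_4)) with cost 50610.

50610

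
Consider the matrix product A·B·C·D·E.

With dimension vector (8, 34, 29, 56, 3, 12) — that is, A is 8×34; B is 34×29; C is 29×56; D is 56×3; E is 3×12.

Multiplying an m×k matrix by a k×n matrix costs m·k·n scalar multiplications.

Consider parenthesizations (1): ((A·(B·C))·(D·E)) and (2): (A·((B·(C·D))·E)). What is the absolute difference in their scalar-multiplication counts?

Order (1) = ((A·(B·C))·(D·E)): (B·C): 34×29 by 29×56 → 34×56, cost 34·29·56 = 55216; (A·(B·C)): 8×34 by 34×56 → 8×56, cost 8·34·56 = 15232; cumulative 70448; (D·E): 56×3 by 3×12 → 56×12, cost 56·3·12 = 2016; ((A·(B·C))·(D·E)): 8×56 by 56×12 → 8×12, cost 8·56·12 = 5376; cumulative 77840. Total 77840.
Order (2) = (A·((B·(C·D))·E)): (C·D): 29×56 by 56×3 → 29×3, cost 29·56·3 = 4872; (B·(C·D)): 34×29 by 29×3 → 34×3, cost 34·29·3 = 2958; cumulative 7830; ((B·(C·D))·E): 34×3 by 3×12 → 34×12, cost 34·3·12 = 1224; cumulative 9054; (A·((B·(C·D))·E)): 8×34 by 34×12 → 8×12, cost 8·34·12 = 3264; cumulative 12318. Total 12318.
Difference: |77840 − 12318| = 65522.

65522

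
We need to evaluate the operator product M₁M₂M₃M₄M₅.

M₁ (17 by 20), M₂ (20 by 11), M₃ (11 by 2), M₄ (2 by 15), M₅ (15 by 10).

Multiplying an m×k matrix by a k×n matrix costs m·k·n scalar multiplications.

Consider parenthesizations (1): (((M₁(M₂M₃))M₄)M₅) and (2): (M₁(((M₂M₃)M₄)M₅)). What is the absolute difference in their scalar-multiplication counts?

Order (1) = (((M₁(M₂M₃))M₄)M₅): (M₂M₃): 20×11 by 11×2 → 20×2, cost 20·11·2 = 440; (M₁(M₂M₃)): 17×20 by 20×2 → 17×2, cost 17·20·2 = 680; cumulative 1120; ((M₁(M₂M₃))M₄): 17×2 by 2×15 → 17×15, cost 17·2·15 = 510; cumulative 1630; (((M₁(M₂M₃))M₄)M₅): 17×15 by 15×10 → 17×10, cost 17·15·10 = 2550; cumulative 4180. Total 4180.
Order (2) = (M₁(((M₂M₃)M₄)M₅)): (M₂M₃): 20×11 by 11×2 → 20×2, cost 20·11·2 = 440; ((M₂M₃)M₄): 20×2 by 2×15 → 20×15, cost 20·2·15 = 600; cumulative 1040; (((M₂M₃)M₄)M₅): 20×15 by 15×10 → 20×10, cost 20·15·10 = 3000; cumulative 4040; (M₁(((M₂M₃)M₄)M₅)): 17×20 by 20×10 → 17×10, cost 17·20·10 = 3400; cumulative 7440. Total 7440.
Difference: |4180 − 7440| = 3260.

3260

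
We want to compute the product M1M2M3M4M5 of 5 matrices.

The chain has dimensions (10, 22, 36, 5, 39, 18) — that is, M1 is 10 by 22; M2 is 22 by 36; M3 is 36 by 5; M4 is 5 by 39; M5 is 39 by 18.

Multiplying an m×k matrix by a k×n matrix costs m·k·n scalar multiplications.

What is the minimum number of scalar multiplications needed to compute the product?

Adjacent pairs: M1M2 = 10·22·36 = 7920; M2M3 = 22·36·5 = 3960; M3M4 = 36·5·39 = 7020; M4M5 = 5·39·18 = 3510.
Length 3: M1..M3: k=1: 0+3960+10·22·5=5060; k=2: 7920+0+10·36·5=9720 → min 5060 | M2..M4: k=2: 0+7020+22·36·39=37908; k=3: 3960+0+22·5·39=8250 → min 8250 | M3..M5: k=3: 0+3510+36·5·18=6750; k=4: 7020+0+36·39·18=32292 → min 6750.
Length 4: M1..M4: k=1: 0+8250+10·22·39=16830; k=2: 7920+7020+10·36·39=28980; k=3: 5060+0+10·5·39=7010 → min 7010 | M2..M5: k=2: 0+6750+22·36·18=21006; k=3: 3960+3510+22·5·18=9450; k=4: 8250+0+22·39·18=23694 → min 9450.
Length 5: M1..M5: k=1: 0+9450+10·22·18=13410; k=2: 7920+6750+10·36·18=21150; k=3: 5060+3510+10·5·18=9470; k=4: 7010+0+10·39·18=14030 → min 9470.
Optimal order: ((M1(M2M3))(M4M5)) with cost 9470.

9470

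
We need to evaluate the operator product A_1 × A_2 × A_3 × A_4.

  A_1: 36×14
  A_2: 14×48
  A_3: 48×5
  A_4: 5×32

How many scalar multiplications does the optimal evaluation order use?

Adjacent pairs: A_1A_2 = 36·14·48 = 24192; A_2A_3 = 14·48·5 = 3360; A_3A_4 = 48·5·32 = 7680.
Length 3: A_1..A_3: k=1: 0+3360+36·14·5=5880; k=2: 24192+0+36·48·5=32832 → min 5880 | A_2..A_4: k=2: 0+7680+14·48·32=29184; k=3: 3360+0+14·5·32=5600 → min 5600.
Length 4: A_1..A_4: k=1: 0+5600+36·14·32=21728; k=2: 24192+7680+36·48·32=87168; k=3: 5880+0+36·5·32=11640 → min 11640.
Optimal order: ((A_1 × (A_2 × A_3)) × A_4) with cost 11640.

11640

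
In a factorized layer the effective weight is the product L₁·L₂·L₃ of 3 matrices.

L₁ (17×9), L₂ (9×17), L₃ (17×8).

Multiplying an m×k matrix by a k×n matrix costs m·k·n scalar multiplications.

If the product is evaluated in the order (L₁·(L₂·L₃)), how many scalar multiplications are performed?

2448

(L₂·L₃): 9×17 by 17×8 → 9×8, cost 9·17·8 = 1224
(L₁·(L₂·L₃)): 17×9 by 9×8 → 17×8, cost 17·9·8 = 1224; cumulative 2448
Total: 2448 scalar multiplications.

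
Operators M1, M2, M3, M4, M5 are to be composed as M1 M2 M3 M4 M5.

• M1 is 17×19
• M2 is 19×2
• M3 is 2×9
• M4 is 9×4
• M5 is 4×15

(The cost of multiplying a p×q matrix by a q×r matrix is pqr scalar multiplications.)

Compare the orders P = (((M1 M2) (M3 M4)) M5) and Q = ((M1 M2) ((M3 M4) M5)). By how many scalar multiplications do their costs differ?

526

Order P = (((M1 M2) (M3 M4)) M5): (M1 M2): 17×19 by 19×2 → 17×2, cost 17·19·2 = 646; (M3 M4): 2×9 by 9×4 → 2×4, cost 2·9·4 = 72; ((M1 M2) (M3 M4)): 17×2 by 2×4 → 17×4, cost 17·2·4 = 136; cumulative 854; (((M1 M2) (M3 M4)) M5): 17×4 by 4×15 → 17×15, cost 17·4·15 = 1020; cumulative 1874. Total 1874.
Order Q = ((M1 M2) ((M3 M4) M5)): (M1 M2): 17×19 by 19×2 → 17×2, cost 17·19·2 = 646; (M3 M4): 2×9 by 9×4 → 2×4, cost 2·9·4 = 72; ((M3 M4) M5): 2×4 by 4×15 → 2×15, cost 2·4·15 = 120; cumulative 192; ((M1 M2) ((M3 M4) M5)): 17×2 by 2×15 → 17×15, cost 17·2·15 = 510; cumulative 1348. Total 1348.
Difference: |1874 − 1348| = 526.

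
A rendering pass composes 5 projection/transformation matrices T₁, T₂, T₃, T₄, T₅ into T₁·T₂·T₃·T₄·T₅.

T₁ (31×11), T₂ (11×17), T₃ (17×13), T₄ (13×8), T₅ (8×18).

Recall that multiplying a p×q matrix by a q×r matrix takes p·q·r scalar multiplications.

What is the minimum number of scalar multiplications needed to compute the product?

10456

Adjacent pairs: T₁T₂ = 31·11·17 = 5797; T₂T₃ = 11·17·13 = 2431; T₃T₄ = 17·13·8 = 1768; T₄T₅ = 13·8·18 = 1872.
Length 3: T₁..T₃: k=1: 0+2431+31·11·13=6864; k=2: 5797+0+31·17·13=12648 → min 6864 | T₂..T₄: k=2: 0+1768+11·17·8=3264; k=3: 2431+0+11·13·8=3575 → min 3264 | T₃..T₅: k=3: 0+1872+17·13·18=5850; k=4: 1768+0+17·8·18=4216 → min 4216.
Length 4: T₁..T₄: k=1: 0+3264+31·11·8=5992; k=2: 5797+1768+31·17·8=11781; k=3: 6864+0+31·13·8=10088 → min 5992 | T₂..T₅: k=2: 0+4216+11·17·18=7582; k=3: 2431+1872+11·13·18=6877; k=4: 3264+0+11·8·18=4848 → min 4848.
Length 5: T₁..T₅: k=1: 0+4848+31·11·18=10986; k=2: 5797+4216+31·17·18=19499; k=3: 6864+1872+31·13·18=15990; k=4: 5992+0+31·8·18=10456 → min 10456.
Optimal order: ((T₁·(T₂·(T₃·T₄)))·T₅) with cost 10456.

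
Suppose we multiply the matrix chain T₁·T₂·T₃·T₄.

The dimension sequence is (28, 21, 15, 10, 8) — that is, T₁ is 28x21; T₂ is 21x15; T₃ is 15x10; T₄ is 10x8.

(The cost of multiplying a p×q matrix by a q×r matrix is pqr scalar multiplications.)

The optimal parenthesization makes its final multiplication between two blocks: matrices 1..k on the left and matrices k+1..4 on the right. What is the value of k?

Adjacent pairs: T₁T₂ = 28·21·15 = 8820; T₂T₃ = 21·15·10 = 3150; T₃T₄ = 15·10·8 = 1200.
Length 3: T₁..T₃: k=1: 0+3150+28·21·10=9030; k=2: 8820+0+28·15·10=13020 → min 9030 | T₂..T₄: k=2: 0+1200+21·15·8=3720; k=3: 3150+0+21·10·8=4830 → min 3720.
Top-level splits: k=1: (T₁..T₁)·(T₂..T₄) → 0+3720+28·21·8 = 8424; k=2: (T₁..T₂)·(T₃..T₄) → 8820+1200+28·15·8 = 13380; k=3: (T₁..T₃)·(T₄..T₄) → 9030+0+28·10·8 = 11270.
Best split is after T₁, i.e. k = 1.

1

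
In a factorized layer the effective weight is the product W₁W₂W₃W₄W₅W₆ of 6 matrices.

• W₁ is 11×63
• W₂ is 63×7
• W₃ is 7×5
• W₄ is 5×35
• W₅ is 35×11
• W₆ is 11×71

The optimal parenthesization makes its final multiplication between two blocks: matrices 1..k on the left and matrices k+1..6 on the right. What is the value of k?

Adjacent pairs: W₁W₂ = 11·63·7 = 4851; W₂W₃ = 63·7·5 = 2205; W₃W₄ = 7·5·35 = 1225; W₄W₅ = 5·35·11 = 1925; W₅W₆ = 35·11·71 = 27335.
Length 3: W₁..W₃: k=1: 0+2205+11·63·5=5670; k=2: 4851+0+11·7·5=5236 → min 5236 | W₂..W₄: k=2: 0+1225+63·7·35=16660; k=3: 2205+0+63·5·35=13230 → min 13230 | W₃..W₅: k=3: 0+1925+7·5·11=2310; k=4: 1225+0+7·35·11=3920 → min 2310 | W₄..W₆: k=4: 0+27335+5·35·71=39760; k=5: 1925+0+5·11·71=5830 → min 5830.
Length 4: W₁..W₄: k=1: 0+13230+11·63·35=37485; k=2: 4851+1225+11·7·35=8771; k=3: 5236+0+11·5·35=7161 → min 7161 | W₂..W₅: k=2: 0+2310+63·7·11=7161; k=3: 2205+1925+63·5·11=7595; k=4: 13230+0+63·35·11=37485 → min 7161 | W₃..W₆: k=3: 0+5830+7·5·71=8315; k=4: 1225+27335+7·35·71=45955; k=5: 2310+0+7·11·71=7777 → min 7777.
Length 5: W₁..W₅: k=1: 0+7161+11·63·11=14784; k=2: 4851+2310+11·7·11=8008; k=3: 5236+1925+11·5·11=7766; k=4: 7161+0+11·35·11=11396 → min 7766 | W₂..W₆: k=2: 0+7777+63·7·71=39088; k=3: 2205+5830+63·5·71=30400; k=4: 13230+27335+63·35·71=197120; k=5: 7161+0+63·11·71=56364 → min 30400.
Top-level splits: k=1: (W₁..W₁)·(W₂..W₆) → 0+30400+11·63·71 = 79603; k=2: (W₁..W₂)·(W₃..W₆) → 4851+7777+11·7·71 = 18095; k=3: (W₁..W₃)·(W₄..W₆) → 5236+5830+11·5·71 = 14971; k=4: (W₁..W₄)·(W₅..W₆) → 7161+27335+11·35·71 = 61831; k=5: (W₁..W₅)·(W₆..W₆) → 7766+0+11·11·71 = 16357.
Best split is after W₃, i.e. k = 3.

3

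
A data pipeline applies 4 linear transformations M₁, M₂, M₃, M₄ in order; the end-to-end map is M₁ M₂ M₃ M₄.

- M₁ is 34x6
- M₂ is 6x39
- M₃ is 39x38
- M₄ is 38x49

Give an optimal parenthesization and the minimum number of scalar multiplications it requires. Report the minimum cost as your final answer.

30060

Adjacent pairs: M₁M₂ = 34·6·39 = 7956; M₂M₃ = 6·39·38 = 8892; M₃M₄ = 39·38·49 = 72618.
Length 3: M₁..M₃: k=1: 0+8892+34·6·38=16644; k=2: 7956+0+34·39·38=58344 → min 16644 | M₂..M₄: k=2: 0+72618+6·39·49=84084; k=3: 8892+0+6·38·49=20064 → min 20064.
Length 4: M₁..M₄: k=1: 0+20064+34·6·49=30060; k=2: 7956+72618+34·39·49=145548; k=3: 16644+0+34·38·49=79952 → min 30060.
Optimal parenthesization: (M₁ ((M₂ M₃) M₄)) with cost 30060.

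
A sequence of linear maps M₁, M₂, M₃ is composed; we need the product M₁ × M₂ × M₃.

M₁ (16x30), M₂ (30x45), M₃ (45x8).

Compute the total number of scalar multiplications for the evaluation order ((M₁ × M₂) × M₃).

27360

(M₁ × M₂): 16×30 by 30×45 → 16×45, cost 16·30·45 = 21600
((M₁ × M₂) × M₃): 16×45 by 45×8 → 16×8, cost 16·45·8 = 5760; cumulative 27360
Total: 27360 scalar multiplications.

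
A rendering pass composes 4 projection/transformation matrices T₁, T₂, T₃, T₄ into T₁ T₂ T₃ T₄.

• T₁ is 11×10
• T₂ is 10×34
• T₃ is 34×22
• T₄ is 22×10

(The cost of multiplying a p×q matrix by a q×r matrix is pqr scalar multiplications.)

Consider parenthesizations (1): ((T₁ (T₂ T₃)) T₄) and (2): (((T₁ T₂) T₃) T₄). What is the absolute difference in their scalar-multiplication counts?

Order (1) = ((T₁ (T₂ T₃)) T₄): (T₂ T₃): 10×34 by 34×22 → 10×22, cost 10·34·22 = 7480; (T₁ (T₂ T₃)): 11×10 by 10×22 → 11×22, cost 11·10·22 = 2420; cumulative 9900; ((T₁ (T₂ T₃)) T₄): 11×22 by 22×10 → 11×10, cost 11·22·10 = 2420; cumulative 12320. Total 12320.
Order (2) = (((T₁ T₂) T₃) T₄): (T₁ T₂): 11×10 by 10×34 → 11×34, cost 11·10·34 = 3740; ((T₁ T₂) T₃): 11×34 by 34×22 → 11×22, cost 11·34·22 = 8228; cumulative 11968; (((T₁ T₂) T₃) T₄): 11×22 by 22×10 → 11×10, cost 11·22·10 = 2420; cumulative 14388. Total 14388.
Difference: |12320 − 14388| = 2068.

2068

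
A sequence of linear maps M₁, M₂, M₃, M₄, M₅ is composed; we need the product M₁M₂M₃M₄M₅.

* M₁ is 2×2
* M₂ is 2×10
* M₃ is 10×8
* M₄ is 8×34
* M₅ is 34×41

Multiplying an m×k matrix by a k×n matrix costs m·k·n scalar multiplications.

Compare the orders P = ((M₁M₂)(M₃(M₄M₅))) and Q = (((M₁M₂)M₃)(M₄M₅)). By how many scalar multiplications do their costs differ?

3284

Order P = ((M₁M₂)(M₃(M₄M₅))): (M₁M₂): 2×2 by 2×10 → 2×10, cost 2·2·10 = 40; (M₄M₅): 8×34 by 34×41 → 8×41, cost 8·34·41 = 11152; (M₃(M₄M₅)): 10×8 by 8×41 → 10×41, cost 10·8·41 = 3280; cumulative 14432; ((M₁M₂)(M₃(M₄M₅))): 2×10 by 10×41 → 2×41, cost 2·10·41 = 820; cumulative 15292. Total 15292.
Order Q = (((M₁M₂)M₃)(M₄M₅)): (M₁M₂): 2×2 by 2×10 → 2×10, cost 2·2·10 = 40; ((M₁M₂)M₃): 2×10 by 10×8 → 2×8, cost 2·10·8 = 160; cumulative 200; (M₄M₅): 8×34 by 34×41 → 8×41, cost 8·34·41 = 11152; (((M₁M₂)M₃)(M₄M₅)): 2×8 by 8×41 → 2×41, cost 2·8·41 = 656; cumulative 12008. Total 12008.
Difference: |15292 − 12008| = 3284.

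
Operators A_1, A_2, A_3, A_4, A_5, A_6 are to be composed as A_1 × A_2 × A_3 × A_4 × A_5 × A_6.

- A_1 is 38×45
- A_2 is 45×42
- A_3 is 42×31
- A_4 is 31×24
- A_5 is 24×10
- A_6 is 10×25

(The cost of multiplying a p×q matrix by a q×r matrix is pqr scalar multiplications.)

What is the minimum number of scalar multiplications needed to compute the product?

Adjacent pairs: A_1A_2 = 38·45·42 = 71820; A_2A_3 = 45·42·31 = 58590; A_3A_4 = 42·31·24 = 31248; A_4A_5 = 31·24·10 = 7440; A_5A_6 = 24·10·25 = 6000.
Length 3: A_1..A_3: k=1: 0+58590+38·45·31=111600; k=2: 71820+0+38·42·31=121296 → min 111600 | A_2..A_4: k=2: 0+31248+45·42·24=76608; k=3: 58590+0+45·31·24=92070 → min 76608 | A_3..A_5: k=3: 0+7440+42·31·10=20460; k=4: 31248+0+42·24·10=41328 → min 20460 | A_4..A_6: k=4: 0+6000+31·24·25=24600; k=5: 7440+0+31·10·25=15190 → min 15190.
Length 4: A_1..A_4: k=1: 0+76608+38·45·24=117648; k=2: 71820+31248+38·42·24=141372; k=3: 111600+0+38·31·24=139872 → min 117648 | A_2..A_5: k=2: 0+20460+45·42·10=39360; k=3: 58590+7440+45·31·10=79980; k=4: 76608+0+45·24·10=87408 → min 39360 | A_3..A_6: k=3: 0+15190+42·31·25=47740; k=4: 31248+6000+42·24·25=62448; k=5: 20460+0+42·10·25=30960 → min 30960.
Length 5: A_1..A_5: k=1: 0+39360+38·45·10=56460; k=2: 71820+20460+38·42·10=108240; k=3: 111600+7440+38·31·10=130820; k=4: 117648+0+38·24·10=126768 → min 56460 | A_2..A_6: k=2: 0+30960+45·42·25=78210; k=3: 58590+15190+45·31·25=108655; k=4: 76608+6000+45·24·25=109608; k=5: 39360+0+45·10·25=50610 → min 50610.
Length 6: A_1..A_6: k=1: 0+50610+38·45·25=93360; k=2: 71820+30960+38·42·25=142680; k=3: 111600+15190+38·31·25=156240; k=4: 117648+6000+38·24·25=146448; k=5: 56460+0+38·10·25=65960 → min 65960.
Optimal order: ((A_1 × (A_2 × (A_3 × (A_4 × A_5)))) × A_6) with cost 65960.

65960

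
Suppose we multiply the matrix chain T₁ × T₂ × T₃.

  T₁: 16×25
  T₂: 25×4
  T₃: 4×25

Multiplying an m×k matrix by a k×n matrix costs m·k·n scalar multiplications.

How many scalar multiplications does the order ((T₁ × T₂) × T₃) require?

3200

(T₁ × T₂): 16×25 by 25×4 → 16×4, cost 16·25·4 = 1600
((T₁ × T₂) × T₃): 16×4 by 4×25 → 16×25, cost 16·4·25 = 1600; cumulative 3200
Total: 3200 scalar multiplications.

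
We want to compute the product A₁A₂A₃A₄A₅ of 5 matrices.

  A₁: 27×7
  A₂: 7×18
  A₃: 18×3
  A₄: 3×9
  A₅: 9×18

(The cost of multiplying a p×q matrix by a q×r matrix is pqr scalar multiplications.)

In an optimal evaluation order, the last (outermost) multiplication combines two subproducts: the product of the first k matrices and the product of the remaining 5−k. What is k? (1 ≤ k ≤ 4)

Adjacent pairs: A₁A₂ = 27·7·18 = 3402; A₂A₃ = 7·18·3 = 378; A₃A₄ = 18·3·9 = 486; A₄A₅ = 3·9·18 = 486.
Length 3: A₁..A₃: k=1: 0+378+27·7·3=945; k=2: 3402+0+27·18·3=4860 → min 945 | A₂..A₄: k=2: 0+486+7·18·9=1620; k=3: 378+0+7·3·9=567 → min 567 | A₃..A₅: k=3: 0+486+18·3·18=1458; k=4: 486+0+18·9·18=3402 → min 1458.
Length 4: A₁..A₄: k=1: 0+567+27·7·9=2268; k=2: 3402+486+27·18·9=8262; k=3: 945+0+27·3·9=1674 → min 1674 | A₂..A₅: k=2: 0+1458+7·18·18=3726; k=3: 378+486+7·3·18=1242; k=4: 567+0+7·9·18=1701 → min 1242.
Top-level splits: k=1: (A₁..A₁)·(A₂..A₅) → 0+1242+27·7·18 = 4644; k=2: (A₁..A₂)·(A₃..A₅) → 3402+1458+27·18·18 = 13608; k=3: (A₁..A₃)·(A₄..A₅) → 945+486+27·3·18 = 2889; k=4: (A₁..A₄)·(A₅..A₅) → 1674+0+27·9·18 = 6048.
Best split is after A₃, i.e. k = 3.

3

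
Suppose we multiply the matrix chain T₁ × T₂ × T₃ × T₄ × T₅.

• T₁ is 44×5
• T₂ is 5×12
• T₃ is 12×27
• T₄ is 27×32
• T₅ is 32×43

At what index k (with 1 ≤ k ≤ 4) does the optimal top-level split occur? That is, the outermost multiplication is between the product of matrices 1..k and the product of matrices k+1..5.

1

Adjacent pairs: T₁T₂ = 44·5·12 = 2640; T₂T₃ = 5·12·27 = 1620; T₃T₄ = 12·27·32 = 10368; T₄T₅ = 27·32·43 = 37152.
Length 3: T₁..T₃: k=1: 0+1620+44·5·27=7560; k=2: 2640+0+44·12·27=16896 → min 7560 | T₂..T₄: k=2: 0+10368+5·12·32=12288; k=3: 1620+0+5·27·32=5940 → min 5940 | T₃..T₅: k=3: 0+37152+12·27·43=51084; k=4: 10368+0+12·32·43=26880 → min 26880.
Length 4: T₁..T₄: k=1: 0+5940+44·5·32=12980; k=2: 2640+10368+44·12·32=29904; k=3: 7560+0+44·27·32=45576 → min 12980 | T₂..T₅: k=2: 0+26880+5·12·43=29460; k=3: 1620+37152+5·27·43=44577; k=4: 5940+0+5·32·43=12820 → min 12820.
Top-level splits: k=1: (T₁..T₁)·(T₂..T₅) → 0+12820+44·5·43 = 22280; k=2: (T₁..T₂)·(T₃..T₅) → 2640+26880+44·12·43 = 52224; k=3: (T₁..T₃)·(T₄..T₅) → 7560+37152+44·27·43 = 95796; k=4: (T₁..T₄)·(T₅..T₅) → 12980+0+44·32·43 = 73524.
Best split is after T₁, i.e. k = 1.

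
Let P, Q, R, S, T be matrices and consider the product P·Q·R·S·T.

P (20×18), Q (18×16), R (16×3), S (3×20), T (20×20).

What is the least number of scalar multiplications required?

Adjacent pairs: PQ = 20·18·16 = 5760; QR = 18·16·3 = 864; RS = 16·3·20 = 960; ST = 3·20·20 = 1200.
Length 3: P..R: k=1: 0+864+20·18·3=1944; k=2: 5760+0+20·16·3=6720 → min 1944 | Q..S: k=2: 0+960+18·16·20=6720; k=3: 864+0+18·3·20=1944 → min 1944 | R..T: k=3: 0+1200+16·3·20=2160; k=4: 960+0+16·20·20=7360 → min 2160.
Length 4: P..S: k=1: 0+1944+20·18·20=9144; k=2: 5760+960+20·16·20=13120; k=3: 1944+0+20·3·20=3144 → min 3144 | Q..T: k=2: 0+2160+18·16·20=7920; k=3: 864+1200+18·3·20=3144; k=4: 1944+0+18·20·20=9144 → min 3144.
Length 5: P..T: k=1: 0+3144+20·18·20=10344; k=2: 5760+2160+20·16·20=14320; k=3: 1944+1200+20·3·20=4344; k=4: 3144+0+20·20·20=11144 → min 4344.
Optimal order: ((P·(Q·R))·(S·T)) with cost 4344.

4344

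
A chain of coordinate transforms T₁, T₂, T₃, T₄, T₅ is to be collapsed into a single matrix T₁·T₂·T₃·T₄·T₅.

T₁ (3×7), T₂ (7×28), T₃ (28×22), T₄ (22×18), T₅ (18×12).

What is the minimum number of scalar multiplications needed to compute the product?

4272

Adjacent pairs: T₁T₂ = 3·7·28 = 588; T₂T₃ = 7·28·22 = 4312; T₃T₄ = 28·22·18 = 11088; T₄T₅ = 22·18·12 = 4752.
Length 3: T₁..T₃: k=1: 0+4312+3·7·22=4774; k=2: 588+0+3·28·22=2436 → min 2436 | T₂..T₄: k=2: 0+11088+7·28·18=14616; k=3: 4312+0+7·22·18=7084 → min 7084 | T₃..T₅: k=3: 0+4752+28·22·12=12144; k=4: 11088+0+28·18·12=17136 → min 12144.
Length 4: T₁..T₄: k=1: 0+7084+3·7·18=7462; k=2: 588+11088+3·28·18=13188; k=3: 2436+0+3·22·18=3624 → min 3624 | T₂..T₅: k=2: 0+12144+7·28·12=14496; k=3: 4312+4752+7·22·12=10912; k=4: 7084+0+7·18·12=8596 → min 8596.
Length 5: T₁..T₅: k=1: 0+8596+3·7·12=8848; k=2: 588+12144+3·28·12=13740; k=3: 2436+4752+3·22·12=7980; k=4: 3624+0+3·18·12=4272 → min 4272.
Optimal order: ((((T₁·T₂)·T₃)·T₄)·T₅) with cost 4272.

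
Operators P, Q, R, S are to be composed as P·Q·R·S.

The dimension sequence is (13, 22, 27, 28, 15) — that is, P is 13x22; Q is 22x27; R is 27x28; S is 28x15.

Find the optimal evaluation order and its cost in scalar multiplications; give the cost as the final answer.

Adjacent pairs: PQ = 13·22·27 = 7722; QR = 22·27·28 = 16632; RS = 27·28·15 = 11340.
Length 3: P..R: k=1: 0+16632+13·22·28=24640; k=2: 7722+0+13·27·28=17550 → min 17550 | Q..S: k=2: 0+11340+22·27·15=20250; k=3: 16632+0+22·28·15=25872 → min 20250.
Length 4: P..S: k=1: 0+20250+13·22·15=24540; k=2: 7722+11340+13·27·15=24327; k=3: 17550+0+13·28·15=23010 → min 23010.
Optimal parenthesization: (((P·Q)·R)·S) with cost 23010.

23010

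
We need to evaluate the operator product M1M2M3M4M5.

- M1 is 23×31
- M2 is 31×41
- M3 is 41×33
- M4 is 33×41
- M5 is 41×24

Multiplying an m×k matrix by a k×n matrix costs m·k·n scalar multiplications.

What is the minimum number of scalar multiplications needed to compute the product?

Adjacent pairs: M1M2 = 23·31·41 = 29233; M2M3 = 31·41·33 = 41943; M3M4 = 41·33·41 = 55473; M4M5 = 33·41·24 = 32472.
Length 3: M1..M3: k=1: 0+41943+23·31·33=65472; k=2: 29233+0+23·41·33=60352 → min 60352 | M2..M4: k=2: 0+55473+31·41·41=107584; k=3: 41943+0+31·33·41=83886 → min 83886 | M3..M5: k=3: 0+32472+41·33·24=64944; k=4: 55473+0+41·41·24=95817 → min 64944.
Length 4: M1..M4: k=1: 0+83886+23·31·41=113119; k=2: 29233+55473+23·41·41=123369; k=3: 60352+0+23·33·41=91471 → min 91471 | M2..M5: k=2: 0+64944+31·41·24=95448; k=3: 41943+32472+31·33·24=98967; k=4: 83886+0+31·41·24=114390 → min 95448.
Length 5: M1..M5: k=1: 0+95448+23·31·24=112560; k=2: 29233+64944+23·41·24=116809; k=3: 60352+32472+23·33·24=111040; k=4: 91471+0+23·41·24=114103 → min 111040.
Optimal order: (((M1M2)M3)(M4M5)) with cost 111040.

111040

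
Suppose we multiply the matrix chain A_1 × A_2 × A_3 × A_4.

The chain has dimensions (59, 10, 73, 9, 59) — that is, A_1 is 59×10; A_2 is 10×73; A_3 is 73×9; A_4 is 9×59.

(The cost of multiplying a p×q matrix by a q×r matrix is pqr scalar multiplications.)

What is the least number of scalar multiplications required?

Adjacent pairs: A_1A_2 = 59·10·73 = 43070; A_2A_3 = 10·73·9 = 6570; A_3A_4 = 73·9·59 = 38763.
Length 3: A_1..A_3: k=1: 0+6570+59·10·9=11880; k=2: 43070+0+59·73·9=81833 → min 11880 | A_2..A_4: k=2: 0+38763+10·73·59=81833; k=3: 6570+0+10·9·59=11880 → min 11880.
Length 4: A_1..A_4: k=1: 0+11880+59·10·59=46690; k=2: 43070+38763+59·73·59=335946; k=3: 11880+0+59·9·59=43209 → min 43209.
Optimal order: ((A_1 × (A_2 × A_3)) × A_4) with cost 43209.

43209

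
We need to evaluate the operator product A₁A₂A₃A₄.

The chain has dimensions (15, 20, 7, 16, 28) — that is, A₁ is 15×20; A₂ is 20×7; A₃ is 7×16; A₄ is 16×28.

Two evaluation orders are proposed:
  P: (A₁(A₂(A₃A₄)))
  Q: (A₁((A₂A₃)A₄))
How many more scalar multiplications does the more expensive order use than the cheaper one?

Order P = (A₁(A₂(A₃A₄))): (A₃A₄): 7×16 by 16×28 → 7×28, cost 7·16·28 = 3136; (A₂(A₃A₄)): 20×7 by 7×28 → 20×28, cost 20·7·28 = 3920; cumulative 7056; (A₁(A₂(A₃A₄))): 15×20 by 20×28 → 15×28, cost 15·20·28 = 8400; cumulative 15456. Total 15456.
Order Q = (A₁((A₂A₃)A₄)): (A₂A₃): 20×7 by 7×16 → 20×16, cost 20·7·16 = 2240; ((A₂A₃)A₄): 20×16 by 16×28 → 20×28, cost 20·16·28 = 8960; cumulative 11200; (A₁((A₂A₃)A₄)): 15×20 by 20×28 → 15×28, cost 15·20·28 = 8400; cumulative 19600. Total 19600.
Difference: |15456 − 19600| = 4144.

4144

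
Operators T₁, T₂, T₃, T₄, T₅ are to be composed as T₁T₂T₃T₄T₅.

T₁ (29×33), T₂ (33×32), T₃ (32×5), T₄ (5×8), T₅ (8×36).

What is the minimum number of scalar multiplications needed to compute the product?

Adjacent pairs: T₁T₂ = 29·33·32 = 30624; T₂T₃ = 33·32·5 = 5280; T₃T₄ = 32·5·8 = 1280; T₄T₅ = 5·8·36 = 1440.
Length 3: T₁..T₃: k=1: 0+5280+29·33·5=10065; k=2: 30624+0+29·32·5=35264 → min 10065 | T₂..T₄: k=2: 0+1280+33·32·8=9728; k=3: 5280+0+33·5·8=6600 → min 6600 | T₃..T₅: k=3: 0+1440+32·5·36=7200; k=4: 1280+0+32·8·36=10496 → min 7200.
Length 4: T₁..T₄: k=1: 0+6600+29·33·8=14256; k=2: 30624+1280+29·32·8=39328; k=3: 10065+0+29·5·8=11225 → min 11225 | T₂..T₅: k=2: 0+7200+33·32·36=45216; k=3: 5280+1440+33·5·36=12660; k=4: 6600+0+33·8·36=16104 → min 12660.
Length 5: T₁..T₅: k=1: 0+12660+29·33·36=47112; k=2: 30624+7200+29·32·36=71232; k=3: 10065+1440+29·5·36=16725; k=4: 11225+0+29·8·36=19577 → min 16725.
Optimal order: ((T₁(T₂T₃))(T₄T₅)) with cost 16725.

16725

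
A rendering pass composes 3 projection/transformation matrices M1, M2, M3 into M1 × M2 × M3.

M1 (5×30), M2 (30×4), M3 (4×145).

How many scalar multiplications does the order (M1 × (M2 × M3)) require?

(M2 × M3): 30×4 by 4×145 → 30×145, cost 30·4·145 = 17400
(M1 × (M2 × M3)): 5×30 by 30×145 → 5×145, cost 5·30·145 = 21750; cumulative 39150
Total: 39150 scalar multiplications.

39150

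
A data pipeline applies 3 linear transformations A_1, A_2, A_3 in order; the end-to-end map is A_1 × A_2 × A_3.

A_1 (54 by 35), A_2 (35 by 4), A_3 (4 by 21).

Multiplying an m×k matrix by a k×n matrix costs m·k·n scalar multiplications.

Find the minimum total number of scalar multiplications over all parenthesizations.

12096

Order (A_1 × (A_2 × A_3)): (A_2 × A_3): 35×4 by 4×21 → 35×21, cost 35·4·21 = 2940; (A_1 × (A_2 × A_3)): 54×35 by 35×21 → 54×21, cost 54·35·21 = 39690; cumulative 42630. Total 42630.
Order ((A_1 × A_2) × A_3): (A_1 × A_2): 54×35 by 35×4 → 54×4, cost 54·35·4 = 7560; ((A_1 × A_2) × A_3): 54×4 by 4×21 → 54×21, cost 54·4·21 = 4536; cumulative 12096. Total 12096.
Minimum: 12096.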